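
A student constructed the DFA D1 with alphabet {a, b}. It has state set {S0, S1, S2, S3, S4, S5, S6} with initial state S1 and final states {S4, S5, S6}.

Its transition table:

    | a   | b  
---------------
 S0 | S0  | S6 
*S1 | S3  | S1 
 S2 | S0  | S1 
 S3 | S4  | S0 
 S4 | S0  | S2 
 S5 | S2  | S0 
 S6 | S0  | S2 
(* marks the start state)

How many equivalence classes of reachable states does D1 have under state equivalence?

Reachable states from the start: {S0,S1,S2,S3,S4,S6}. Unreachable: {S5} — drop them.
Start with accepting vs non-accepting: {S4,S6} | {S0,S1,S2,S3}.
On input a, block {S0,S1,S2,S3} splits into {S0,S1,S2} and {S3}.
On input a, block {S0,S1,S2} splits into {S0,S2} and {S1}.
Split {S0,S2} by δ(·,b) → {S0} and {S2}.
No further refinement is possible. Final partition (5 blocks): {S4,S6} | {S0} | {S3} | {S1} | {S2}.

5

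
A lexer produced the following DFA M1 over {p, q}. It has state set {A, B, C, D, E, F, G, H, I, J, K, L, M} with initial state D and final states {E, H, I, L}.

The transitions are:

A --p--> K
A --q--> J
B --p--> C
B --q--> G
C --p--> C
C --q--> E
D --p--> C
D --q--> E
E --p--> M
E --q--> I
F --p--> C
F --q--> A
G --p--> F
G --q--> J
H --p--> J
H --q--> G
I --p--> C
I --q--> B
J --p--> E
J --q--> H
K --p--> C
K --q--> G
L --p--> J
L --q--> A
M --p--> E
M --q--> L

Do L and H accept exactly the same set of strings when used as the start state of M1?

Yes

Every state is reachable, so we keep all 13.
P0 = {E,H,I,L} | {A,B,C,D,F,G,J,K,M}.
On input q, block {E,H,I,L} splits into {H,I,L} and {E}.
Split {A,B,C,D,F,G,J,K,M} by δ(·,p) → {A,B,C,D,F,G,K} and {J,M}.
On input p, block {H,I,L} splits into {H,L} and {I}.
On input q, block {A,B,C,D,F,G,K} splits into {B,F,K} and {A,G} and {C,D}.
Stable partition: {H,L} | {B,F,K} | {E} | {J,M} | {I} | {A,G} | {C,D} — 7 equivalence classes.
L and H lie in the same block of the stable partition, so they are equivalent — no string distinguishes them.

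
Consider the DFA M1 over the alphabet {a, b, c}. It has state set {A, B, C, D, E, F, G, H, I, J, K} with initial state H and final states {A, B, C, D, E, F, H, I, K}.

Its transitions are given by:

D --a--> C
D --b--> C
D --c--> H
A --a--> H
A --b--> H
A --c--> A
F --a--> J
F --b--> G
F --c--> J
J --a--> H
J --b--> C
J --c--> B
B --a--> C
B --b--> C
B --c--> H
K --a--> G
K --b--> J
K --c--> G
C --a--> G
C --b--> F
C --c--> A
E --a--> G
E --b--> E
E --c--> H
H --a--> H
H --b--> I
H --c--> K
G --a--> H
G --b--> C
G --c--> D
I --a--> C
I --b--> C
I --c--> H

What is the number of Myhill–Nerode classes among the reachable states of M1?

6

First remove the unreachable states {E}; 10 states remain.
Start with accepting vs non-accepting: {A,B,C,D,F,H,I,K} | {G,J}.
Refine {A,B,C,D,F,H,I,K} on symbol a: members go to different blocks, giving {A,B,D,H,I} and {C,F,K}.
On input a, block {A,B,D,H,I} splits into {B,D,I} and {A,H}.
On input b, block {C,F,K} splits into {F,K} and {C}.
Split {A,H} by δ(·,b) → {A} and {H}.
Stable partition: {B,D,I} | {G,J} | {F,K} | {A} | {C} | {H} — 6 equivalence classes.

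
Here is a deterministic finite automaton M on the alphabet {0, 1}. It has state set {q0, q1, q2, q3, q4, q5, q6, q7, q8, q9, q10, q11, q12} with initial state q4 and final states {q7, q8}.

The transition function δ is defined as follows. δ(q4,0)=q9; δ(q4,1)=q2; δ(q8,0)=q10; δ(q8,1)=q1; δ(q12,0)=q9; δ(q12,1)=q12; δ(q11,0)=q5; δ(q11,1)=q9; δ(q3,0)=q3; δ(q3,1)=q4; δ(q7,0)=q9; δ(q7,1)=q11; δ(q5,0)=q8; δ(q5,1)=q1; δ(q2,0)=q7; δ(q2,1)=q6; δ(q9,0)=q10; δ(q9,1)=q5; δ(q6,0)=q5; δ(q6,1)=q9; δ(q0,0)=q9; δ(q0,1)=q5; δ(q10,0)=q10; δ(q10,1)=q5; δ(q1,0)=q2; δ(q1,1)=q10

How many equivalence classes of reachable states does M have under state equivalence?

4

States {q0,q3,q12} cannot be reached from the start state, so discard them.
P0 = {q7,q8} | {q1,q2,q4,q5,q6,q9,q10,q11}.
Refine {q1,q2,q4,q5,q6,q9,q10,q11} on symbol 0: members go to different blocks, giving {q1,q4,q6,q9,q10,q11} and {q2,q5}.
On input 0, block {q1,q4,q6,q9,q10,q11} splits into {q1,q6,q11} and {q4,q9,q10}.
No further refinement is possible. Final partition (4 blocks): {q7,q8} | {q1,q6,q11} | {q2,q5} | {q4,q9,q10}.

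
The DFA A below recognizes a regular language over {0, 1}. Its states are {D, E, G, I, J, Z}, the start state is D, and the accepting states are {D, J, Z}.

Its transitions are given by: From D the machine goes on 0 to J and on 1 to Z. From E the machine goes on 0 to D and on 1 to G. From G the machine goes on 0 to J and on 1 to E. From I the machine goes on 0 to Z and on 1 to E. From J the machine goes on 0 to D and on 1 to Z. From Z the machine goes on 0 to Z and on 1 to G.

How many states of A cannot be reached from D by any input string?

1

Starting at D and following transitions, the reachable set is {D, E, G, J, Z}. That leaves I unreachable — 1 in total.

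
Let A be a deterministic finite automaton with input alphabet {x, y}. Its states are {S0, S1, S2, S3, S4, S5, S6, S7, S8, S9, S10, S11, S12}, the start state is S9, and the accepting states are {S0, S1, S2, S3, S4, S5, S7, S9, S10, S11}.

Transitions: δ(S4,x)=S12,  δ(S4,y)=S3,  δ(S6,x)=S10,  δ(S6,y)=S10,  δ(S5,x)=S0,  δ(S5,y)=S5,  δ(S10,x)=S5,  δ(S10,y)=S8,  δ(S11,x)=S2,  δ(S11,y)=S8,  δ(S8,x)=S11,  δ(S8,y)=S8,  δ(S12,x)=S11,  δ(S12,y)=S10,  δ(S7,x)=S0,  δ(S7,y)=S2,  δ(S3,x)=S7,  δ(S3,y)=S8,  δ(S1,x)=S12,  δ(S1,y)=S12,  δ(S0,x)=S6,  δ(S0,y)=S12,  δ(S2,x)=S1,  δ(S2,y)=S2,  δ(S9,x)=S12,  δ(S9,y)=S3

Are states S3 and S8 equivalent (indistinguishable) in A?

No

First remove the unreachable states {S4}; 12 states remain.
Initial partition by acceptance: {S0,S1,S2,S3,S5,S7,S9,S10,S11} | {S6,S8,S12}.
Refine {S0,S1,S2,S3,S5,S7,S9,S10,S11} on symbol x: members go to different blocks, giving {S2,S3,S5,S7,S10,S11} and {S0,S1,S9}.
Refine {S2,S3,S5,S7,S10,S11} on symbol x: members go to different blocks, giving {S2,S5,S7} and {S3,S10,S11}.
Split {S6,S8,S12} by δ(·,y) → {S6,S12} and {S8}.
Split {S0,S1,S9} by δ(·,y) → {S0,S1} and {S9}.
The partition is now stable with 6 blocks: {S2,S5,S7} | {S6,S12} | {S0,S1} | {S3,S10,S11} | {S8} | {S9}.
S3 and S8 end up in different blocks, so they are distinguishable. For instance, the string 'ε' is accepted from only S3.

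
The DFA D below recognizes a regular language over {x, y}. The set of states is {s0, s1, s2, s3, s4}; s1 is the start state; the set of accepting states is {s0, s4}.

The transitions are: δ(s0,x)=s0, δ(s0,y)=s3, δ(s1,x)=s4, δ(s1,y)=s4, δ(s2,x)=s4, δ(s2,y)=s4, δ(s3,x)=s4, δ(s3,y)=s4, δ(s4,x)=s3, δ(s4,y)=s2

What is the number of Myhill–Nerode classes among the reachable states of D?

First remove the unreachable states {s0}; 4 states remain.
P0 = {s4} | {s1,s2,s3}.
Stable partition: {s4} | {s1,s2,s3} — 2 equivalence classes.

2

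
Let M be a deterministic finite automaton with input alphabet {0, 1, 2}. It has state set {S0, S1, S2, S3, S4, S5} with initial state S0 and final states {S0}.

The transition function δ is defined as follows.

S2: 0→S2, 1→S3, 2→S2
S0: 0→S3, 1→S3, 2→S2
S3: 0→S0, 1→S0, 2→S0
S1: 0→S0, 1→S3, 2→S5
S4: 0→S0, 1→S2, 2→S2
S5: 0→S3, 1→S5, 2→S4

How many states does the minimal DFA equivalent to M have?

3

First remove the unreachable states {S1,S4,S5}; 3 states remain.
P0 = {S0} | {S2,S3}.
On input 0, block {S2,S3} splits into {S2} and {S3}.
The partition is now stable with 3 blocks: {S0} | {S2} | {S3}.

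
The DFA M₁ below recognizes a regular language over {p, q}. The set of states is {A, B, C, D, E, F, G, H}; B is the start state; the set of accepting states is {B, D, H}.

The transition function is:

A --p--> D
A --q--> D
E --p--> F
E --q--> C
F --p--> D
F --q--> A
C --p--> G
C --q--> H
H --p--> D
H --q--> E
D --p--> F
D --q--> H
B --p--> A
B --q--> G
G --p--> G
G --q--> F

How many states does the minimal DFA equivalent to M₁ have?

8

Every state is reachable, so we keep all 8.
P0 = {B,D,H} | {A,C,E,F,G}.
Refine {B,D,H} on symbol p: members go to different blocks, giving {B,D} and {H}.
Split {B,D} by δ(·,q) → {B} and {D}.
On input p, block {A,C,E,F,G} splits into {C,E,G} and {A,F}.
Refine {C,E,G} on symbol p: members go to different blocks, giving {C,G} and {E}.
Refine {C,G} on symbol q: members go to different blocks, giving {C} and {G}.
On input q, block {A,F} splits into {A} and {F}.
Stable partition: {B} | {C} | {H} | {D} | {A} | {E} | {G} | {F} — 8 equivalence classes.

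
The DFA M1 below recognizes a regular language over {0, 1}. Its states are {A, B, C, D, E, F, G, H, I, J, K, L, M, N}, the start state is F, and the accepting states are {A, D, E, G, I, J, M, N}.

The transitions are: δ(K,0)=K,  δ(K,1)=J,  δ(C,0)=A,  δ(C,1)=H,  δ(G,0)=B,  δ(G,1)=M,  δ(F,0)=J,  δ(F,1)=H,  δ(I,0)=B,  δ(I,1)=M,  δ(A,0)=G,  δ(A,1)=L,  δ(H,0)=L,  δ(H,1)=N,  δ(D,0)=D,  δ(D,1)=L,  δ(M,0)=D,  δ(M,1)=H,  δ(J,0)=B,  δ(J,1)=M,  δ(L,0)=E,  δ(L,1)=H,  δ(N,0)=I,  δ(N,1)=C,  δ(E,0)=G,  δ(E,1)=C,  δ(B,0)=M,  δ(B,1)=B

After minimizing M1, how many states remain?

First remove the unreachable states {K}; 13 states remain.
Start with accepting vs non-accepting: {A,D,E,G,I,J,M,N} | {B,C,F,H,L}.
On input 0, block {A,D,E,G,I,J,M,N} splits into {A,D,E,M,N} and {G,I,J}.
On input 0, block {A,D,E,M,N} splits into {A,E,N} and {D,M}.
On input 0, block {B,C,F,H,L} splits into {C,L} and {B} and {F} and {H}.
Split {D,M} by δ(·,1) → {D} and {M}.
The partition is now stable with 8 blocks: {A,E,N} | {C,L} | {G,I,J} | {D} | {B} | {F} | {H} | {M}.

8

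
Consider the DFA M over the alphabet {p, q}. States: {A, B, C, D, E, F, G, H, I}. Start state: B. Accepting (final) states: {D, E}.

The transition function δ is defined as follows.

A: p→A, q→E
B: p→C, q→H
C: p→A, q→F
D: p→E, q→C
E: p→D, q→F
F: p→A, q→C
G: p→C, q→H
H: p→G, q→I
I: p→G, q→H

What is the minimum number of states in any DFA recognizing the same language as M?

Every state is reachable, so we keep all 9.
Start with accepting vs non-accepting: {D,E} | {A,B,C,F,G,H,I}.
Split {A,B,C,F,G,H,I} by δ(·,q) → {B,C,F,G,H,I} and {A}.
Refine {B,C,F,G,H,I} on symbol p: members go to different blocks, giving {B,G,H,I} and {C,F}.
Refine {B,G,H,I} on symbol p: members go to different blocks, giving {B,G} and {H,I}.
No further refinement is possible. Final partition (5 blocks): {D,E} | {B,G} | {A} | {C,F} | {H,I}.

5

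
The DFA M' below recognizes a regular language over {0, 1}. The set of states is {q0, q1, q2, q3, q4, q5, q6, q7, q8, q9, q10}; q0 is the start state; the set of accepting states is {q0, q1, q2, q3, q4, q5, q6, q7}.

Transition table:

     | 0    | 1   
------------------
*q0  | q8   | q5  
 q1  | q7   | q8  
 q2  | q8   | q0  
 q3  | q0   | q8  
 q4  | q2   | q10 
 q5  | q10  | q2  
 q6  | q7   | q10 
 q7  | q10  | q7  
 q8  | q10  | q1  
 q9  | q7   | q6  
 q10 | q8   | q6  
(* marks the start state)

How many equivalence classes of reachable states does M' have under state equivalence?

First remove the unreachable states {q3,q4,q9}; 8 states remain.
P0 = {q0,q1,q2,q5,q6,q7} | {q8,q10}.
On input 0, block {q0,q1,q2,q5,q6,q7} splits into {q0,q2,q5,q7} and {q1,q6}.
No further refinement is possible. Final partition (3 blocks): {q0,q2,q5,q7} | {q8,q10} | {q1,q6}.

3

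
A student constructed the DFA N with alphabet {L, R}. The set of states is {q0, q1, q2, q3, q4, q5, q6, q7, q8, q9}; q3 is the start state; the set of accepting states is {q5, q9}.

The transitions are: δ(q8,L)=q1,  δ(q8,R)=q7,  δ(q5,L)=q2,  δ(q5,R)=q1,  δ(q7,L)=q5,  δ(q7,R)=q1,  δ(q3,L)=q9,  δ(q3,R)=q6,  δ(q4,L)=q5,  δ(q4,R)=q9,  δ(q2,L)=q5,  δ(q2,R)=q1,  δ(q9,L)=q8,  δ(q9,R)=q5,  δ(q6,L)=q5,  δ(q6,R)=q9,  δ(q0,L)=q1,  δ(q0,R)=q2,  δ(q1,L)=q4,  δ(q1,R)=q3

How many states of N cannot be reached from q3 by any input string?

Starting at q3 and following transitions, the reachable set is {q1, q2, q3, q4, q5, q6, q7, q8, q9}. That leaves q0 unreachable — 1 in total.

1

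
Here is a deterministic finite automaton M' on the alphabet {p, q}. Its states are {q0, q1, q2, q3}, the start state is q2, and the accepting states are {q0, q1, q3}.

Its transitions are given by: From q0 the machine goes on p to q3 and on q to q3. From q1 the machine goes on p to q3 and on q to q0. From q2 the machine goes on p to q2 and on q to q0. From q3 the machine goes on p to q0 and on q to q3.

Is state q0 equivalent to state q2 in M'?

Reachable states from the start: {q0,q2,q3}. Unreachable: {q1} — drop them.
Start with accepting vs non-accepting: {q0,q3} | {q2}.
Stable partition: {q0,q3} | {q2} — 2 equivalence classes.
q0 and q2 end up in different blocks, so they are distinguishable. For instance, the string 'ε' is accepted from only q0.

No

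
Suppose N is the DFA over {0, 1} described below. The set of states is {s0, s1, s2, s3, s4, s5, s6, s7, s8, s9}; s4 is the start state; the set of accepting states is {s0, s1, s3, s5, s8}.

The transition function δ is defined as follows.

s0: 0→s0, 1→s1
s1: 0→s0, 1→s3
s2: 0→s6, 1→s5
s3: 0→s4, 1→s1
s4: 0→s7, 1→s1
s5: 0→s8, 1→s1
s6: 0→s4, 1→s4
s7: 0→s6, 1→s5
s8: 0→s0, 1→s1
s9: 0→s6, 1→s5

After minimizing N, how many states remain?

6

First remove the unreachable states {s2,s9}; 8 states remain.
Start with accepting vs non-accepting: {s0,s1,s3,s5,s8} | {s4,s6,s7}.
Split {s0,s1,s3,s5,s8} by δ(·,0) → {s0,s1,s5,s8} and {s3}.
Split {s0,s1,s5,s8} by δ(·,1) → {s0,s5,s8} and {s1}.
Split {s4,s6,s7} by δ(·,1) → {s4} and {s6} and {s7}.
Stable partition: {s0,s5,s8} | {s4} | {s3} | {s1} | {s6} | {s7} — 6 equivalence classes.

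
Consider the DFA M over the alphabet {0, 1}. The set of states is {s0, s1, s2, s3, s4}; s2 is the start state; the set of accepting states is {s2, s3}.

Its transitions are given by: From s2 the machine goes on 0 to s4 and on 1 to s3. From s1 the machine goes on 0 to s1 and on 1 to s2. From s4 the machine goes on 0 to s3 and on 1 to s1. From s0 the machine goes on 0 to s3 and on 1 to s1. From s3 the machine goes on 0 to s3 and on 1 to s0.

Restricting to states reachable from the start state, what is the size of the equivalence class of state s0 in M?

2

Start with accepting vs non-accepting: {s2,s3} | {s0,s1,s4}.
Refine {s2,s3} on symbol 0: members go to different blocks, giving {s2} and {s3}.
Split {s0,s1,s4} by δ(·,0) → {s0,s4} and {s1}.
No further refinement is possible. Final partition (4 blocks): {s2} | {s0,s4} | {s3} | {s1}.
State s0 belongs to the block {s0,s4}, which has 2 states.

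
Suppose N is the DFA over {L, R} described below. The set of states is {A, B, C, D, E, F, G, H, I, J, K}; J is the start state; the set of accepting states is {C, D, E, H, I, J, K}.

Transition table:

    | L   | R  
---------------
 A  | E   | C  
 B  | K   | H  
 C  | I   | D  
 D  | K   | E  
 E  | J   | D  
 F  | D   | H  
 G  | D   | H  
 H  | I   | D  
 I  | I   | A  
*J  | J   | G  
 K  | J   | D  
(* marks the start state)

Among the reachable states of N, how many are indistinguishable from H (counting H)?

Reachable states from the start: {A,C,D,E,G,H,I,J,K}. Unreachable: {B,F} — drop them.
Initial partition by acceptance: {C,D,E,H,I,J,K} | {A,G}.
On input R, block {C,D,E,H,I,J,K} splits into {C,D,E,H,K} and {I,J}.
Refine {C,D,E,H,K} on symbol L: members go to different blocks, giving {C,E,H,K} and {D}.
Split {A,G} by δ(·,L) → {A} and {G}.
On input R, block {I,J} splits into {I} and {J}.
Refine {C,E,H,K} on symbol L: members go to different blocks, giving {C,H} and {E,K}.
No further refinement is possible. Final partition (7 blocks): {C,H} | {A} | {I} | {D} | {G} | {J} | {E,K}.
State H belongs to the block {C,H}, which has 2 states.

2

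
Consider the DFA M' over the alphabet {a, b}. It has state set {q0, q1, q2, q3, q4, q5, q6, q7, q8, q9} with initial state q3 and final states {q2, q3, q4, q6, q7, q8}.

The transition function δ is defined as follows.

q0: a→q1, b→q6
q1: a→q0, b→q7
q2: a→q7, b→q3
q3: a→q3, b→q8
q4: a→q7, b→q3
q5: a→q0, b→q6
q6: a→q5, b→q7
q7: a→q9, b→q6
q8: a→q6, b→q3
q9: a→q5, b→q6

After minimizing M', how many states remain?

States {q2,q4} cannot be reached from the start state, so discard them.
Initial partition by acceptance: {q3,q6,q7,q8} | {q0,q1,q5,q9}.
Refine {q3,q6,q7,q8} on symbol a: members go to different blocks, giving {q3,q8} and {q6,q7}.
On input a, block {q3,q8} splits into {q3} and {q8}.
The partition is now stable with 4 blocks: {q3} | {q0,q1,q5,q9} | {q6,q7} | {q8}.

4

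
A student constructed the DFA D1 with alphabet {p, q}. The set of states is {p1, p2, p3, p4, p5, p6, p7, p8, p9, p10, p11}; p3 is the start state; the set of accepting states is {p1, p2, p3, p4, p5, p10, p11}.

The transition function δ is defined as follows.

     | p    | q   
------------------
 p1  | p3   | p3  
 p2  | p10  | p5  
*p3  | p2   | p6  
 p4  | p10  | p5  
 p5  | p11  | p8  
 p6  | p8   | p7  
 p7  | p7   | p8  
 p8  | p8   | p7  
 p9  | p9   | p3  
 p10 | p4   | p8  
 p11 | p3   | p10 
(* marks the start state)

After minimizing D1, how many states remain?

Reachable states from the start: {p2,p3,p4,p5,p6,p7,p8,p10,p11}. Unreachable: {p1,p9} — drop them.
Start with accepting vs non-accepting: {p2,p3,p4,p5,p10,p11} | {p6,p7,p8}.
Refine {p2,p3,p4,p5,p10,p11} on symbol q: members go to different blocks, giving {p2,p4,p11} and {p3,p5,p10}.
Stable partition: {p2,p4,p11} | {p6,p7,p8} | {p3,p5,p10} — 3 equivalence classes.

3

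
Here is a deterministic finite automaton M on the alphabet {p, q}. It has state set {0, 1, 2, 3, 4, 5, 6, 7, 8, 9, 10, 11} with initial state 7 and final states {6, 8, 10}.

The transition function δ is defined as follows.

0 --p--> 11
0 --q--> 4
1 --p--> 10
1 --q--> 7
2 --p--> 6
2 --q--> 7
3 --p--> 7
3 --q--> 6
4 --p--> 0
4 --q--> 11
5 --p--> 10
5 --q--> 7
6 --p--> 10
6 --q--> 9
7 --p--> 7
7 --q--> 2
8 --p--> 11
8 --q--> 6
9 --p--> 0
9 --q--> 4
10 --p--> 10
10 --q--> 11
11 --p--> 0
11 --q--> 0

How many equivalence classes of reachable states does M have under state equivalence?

States {1,3,5,8} cannot be reached from the start state, so discard them.
Start with accepting vs non-accepting: {6,10} | {0,2,4,7,9,11}.
Refine {0,2,4,7,9,11} on symbol p: members go to different blocks, giving {0,4,7,9,11} and {2}.
Refine {0,4,7,9,11} on symbol q: members go to different blocks, giving {0,4,9,11} and {7}.
Stable partition: {6,10} | {0,4,9,11} | {2} | {7} — 4 equivalence classes.

4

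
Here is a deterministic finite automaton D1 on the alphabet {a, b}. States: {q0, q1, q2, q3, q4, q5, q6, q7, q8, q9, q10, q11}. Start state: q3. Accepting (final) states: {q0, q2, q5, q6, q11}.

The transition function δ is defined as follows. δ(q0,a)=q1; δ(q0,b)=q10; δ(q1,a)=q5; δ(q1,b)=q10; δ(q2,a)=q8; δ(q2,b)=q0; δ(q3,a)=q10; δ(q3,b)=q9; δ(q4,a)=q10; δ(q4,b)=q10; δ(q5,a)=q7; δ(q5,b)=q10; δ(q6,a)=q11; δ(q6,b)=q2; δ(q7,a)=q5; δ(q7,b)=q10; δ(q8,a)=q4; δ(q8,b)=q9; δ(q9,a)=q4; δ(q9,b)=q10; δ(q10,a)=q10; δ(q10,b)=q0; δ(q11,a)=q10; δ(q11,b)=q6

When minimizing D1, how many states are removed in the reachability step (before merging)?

4

No path from q3 leads to q2, q6, q8, q11; the other 8 states are all reachable.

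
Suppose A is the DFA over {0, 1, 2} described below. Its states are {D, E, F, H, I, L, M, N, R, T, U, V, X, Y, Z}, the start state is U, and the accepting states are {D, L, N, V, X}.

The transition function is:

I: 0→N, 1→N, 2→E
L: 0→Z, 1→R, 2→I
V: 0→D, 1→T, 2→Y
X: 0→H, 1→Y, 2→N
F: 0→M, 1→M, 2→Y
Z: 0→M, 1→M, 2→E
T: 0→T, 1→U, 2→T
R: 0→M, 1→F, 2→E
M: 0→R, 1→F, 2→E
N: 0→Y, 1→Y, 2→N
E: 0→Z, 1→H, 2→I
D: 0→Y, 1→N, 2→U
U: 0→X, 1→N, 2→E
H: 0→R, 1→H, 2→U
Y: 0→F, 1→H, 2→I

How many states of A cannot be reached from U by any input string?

Starting at U and following transitions, the reachable set is {E, F, H, I, M, N, R, U, X, Y, Z}. That leaves D, L, T, V unreachable — 4 in total.

4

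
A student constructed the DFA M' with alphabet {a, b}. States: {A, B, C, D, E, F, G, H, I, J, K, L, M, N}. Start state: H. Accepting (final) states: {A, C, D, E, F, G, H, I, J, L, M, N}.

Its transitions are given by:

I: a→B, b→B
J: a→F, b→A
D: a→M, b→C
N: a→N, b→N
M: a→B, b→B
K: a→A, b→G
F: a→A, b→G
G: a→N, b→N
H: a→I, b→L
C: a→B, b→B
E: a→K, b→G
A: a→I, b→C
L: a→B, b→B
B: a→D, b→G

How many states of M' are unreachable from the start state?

5

Starting at H and following transitions, the reachable set is {B, C, D, G, H, I, L, M, N}. That leaves A, E, F, J, K unreachable — 5 in total.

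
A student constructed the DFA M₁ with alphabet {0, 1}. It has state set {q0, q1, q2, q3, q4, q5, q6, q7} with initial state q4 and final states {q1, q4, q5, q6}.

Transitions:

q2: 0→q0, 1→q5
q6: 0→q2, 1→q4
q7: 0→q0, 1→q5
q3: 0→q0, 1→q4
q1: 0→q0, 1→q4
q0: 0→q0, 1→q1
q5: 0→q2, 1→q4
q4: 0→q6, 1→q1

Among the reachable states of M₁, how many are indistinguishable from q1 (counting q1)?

3

Reachable states from the start: {q0,q1,q2,q4,q5,q6}. Unreachable: {q3,q7} — drop them.
Initial partition by acceptance: {q1,q4,q5,q6} | {q0,q2}.
On input 0, block {q1,q4,q5,q6} splits into {q1,q5,q6} and {q4}.
The partition is now stable with 3 blocks: {q1,q5,q6} | {q0,q2} | {q4}.
State q1 belongs to the block {q1,q5,q6}, which has 3 states.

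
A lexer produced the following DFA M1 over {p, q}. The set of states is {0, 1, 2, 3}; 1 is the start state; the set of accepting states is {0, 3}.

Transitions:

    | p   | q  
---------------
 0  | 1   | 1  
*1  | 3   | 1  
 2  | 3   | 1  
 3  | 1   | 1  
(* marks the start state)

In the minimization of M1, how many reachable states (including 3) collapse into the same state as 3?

1

First remove the unreachable states {0,2}; 2 states remain.
Start with accepting vs non-accepting: {3} | {1}.
The partition is now stable with 2 blocks: {3} | {1}.
The equivalence class containing 3 is {3}, of size 1.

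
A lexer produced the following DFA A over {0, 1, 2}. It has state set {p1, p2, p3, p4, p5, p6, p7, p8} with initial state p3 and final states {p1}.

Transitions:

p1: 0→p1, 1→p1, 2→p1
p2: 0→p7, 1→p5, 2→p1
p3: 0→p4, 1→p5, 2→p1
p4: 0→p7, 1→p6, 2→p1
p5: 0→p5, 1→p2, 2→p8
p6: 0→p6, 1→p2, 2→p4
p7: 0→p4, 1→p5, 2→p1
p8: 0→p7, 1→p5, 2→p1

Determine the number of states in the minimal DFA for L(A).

Initial partition by acceptance: {p1} | {p2,p3,p4,p5,p6,p7,p8}.
On input 2, block {p2,p3,p4,p5,p6,p7,p8} splits into {p2,p3,p4,p7,p8} and {p5,p6}.
No further refinement is possible. Final partition (3 blocks): {p1} | {p2,p3,p4,p7,p8} | {p5,p6}.

3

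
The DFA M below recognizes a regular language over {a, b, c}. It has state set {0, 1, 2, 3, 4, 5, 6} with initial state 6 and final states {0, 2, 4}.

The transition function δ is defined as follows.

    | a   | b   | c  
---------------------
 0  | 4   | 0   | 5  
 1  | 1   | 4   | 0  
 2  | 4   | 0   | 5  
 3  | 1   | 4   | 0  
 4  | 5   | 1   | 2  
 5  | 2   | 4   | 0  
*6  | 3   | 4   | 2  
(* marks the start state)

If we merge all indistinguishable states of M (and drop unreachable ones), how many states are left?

4

Every state is reachable, so we keep all 7.
P0 = {0,2,4} | {1,3,5,6}.
Split {0,2,4} by δ(·,a) → {0,2} and {4}.
Refine {1,3,5,6} on symbol a: members go to different blocks, giving {1,3,6} and {5}.
No further refinement is possible. Final partition (4 blocks): {0,2} | {1,3,6} | {4} | {5}.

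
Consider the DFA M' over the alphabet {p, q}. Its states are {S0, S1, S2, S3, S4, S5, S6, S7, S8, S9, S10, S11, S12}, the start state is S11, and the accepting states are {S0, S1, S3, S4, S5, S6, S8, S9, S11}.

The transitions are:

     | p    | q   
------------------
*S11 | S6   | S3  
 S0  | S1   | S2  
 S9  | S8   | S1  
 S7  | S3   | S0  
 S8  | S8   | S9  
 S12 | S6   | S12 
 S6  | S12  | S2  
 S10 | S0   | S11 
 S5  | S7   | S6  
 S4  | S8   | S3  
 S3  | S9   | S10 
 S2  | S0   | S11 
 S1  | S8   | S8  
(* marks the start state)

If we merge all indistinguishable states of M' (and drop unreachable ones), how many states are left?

States {S4,S5,S7} cannot be reached from the start state, so discard them.
Initial partition by acceptance: {S0,S1,S3,S6,S8,S9,S11} | {S2,S10,S12}.
Refine {S0,S1,S3,S6,S8,S9,S11} on symbol p: members go to different blocks, giving {S0,S1,S3,S8,S9,S11} and {S6}.
Split {S0,S1,S3,S8,S9,S11} by δ(·,p) → {S0,S1,S3,S8,S9} and {S11}.
On input q, block {S0,S1,S3,S8,S9} splits into {S1,S8,S9} and {S0,S3}.
Split {S2,S10,S12} by δ(·,p) → {S2,S10} and {S12}.
Stable partition: {S1,S8,S9} | {S2,S10} | {S6} | {S11} | {S0,S3} | {S12} — 6 equivalence classes.

6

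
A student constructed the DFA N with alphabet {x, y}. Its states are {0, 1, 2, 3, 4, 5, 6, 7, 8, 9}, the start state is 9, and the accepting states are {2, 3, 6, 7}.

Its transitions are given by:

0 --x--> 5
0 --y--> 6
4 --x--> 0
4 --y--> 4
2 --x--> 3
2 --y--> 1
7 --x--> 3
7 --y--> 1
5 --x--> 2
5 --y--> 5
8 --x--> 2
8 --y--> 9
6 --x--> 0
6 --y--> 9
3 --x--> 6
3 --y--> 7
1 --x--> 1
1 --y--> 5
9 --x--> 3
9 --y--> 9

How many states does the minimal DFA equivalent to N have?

States {4,8} cannot be reached from the start state, so discard them.
Initial partition by acceptance: {2,3,6,7} | {0,1,5,9}.
On input x, block {2,3,6,7} splits into {2,3,7} and {6}.
Refine {2,3,7} on symbol x: members go to different blocks, giving {2,7} and {3}.
On input x, block {0,1,5,9} splits into {0,1} and {5} and {9}.
Split {0,1} by δ(·,x) → {0} and {1}.
Stable partition: {2,7} | {0} | {6} | {3} | {5} | {9} | {1} — 7 equivalence classes.

7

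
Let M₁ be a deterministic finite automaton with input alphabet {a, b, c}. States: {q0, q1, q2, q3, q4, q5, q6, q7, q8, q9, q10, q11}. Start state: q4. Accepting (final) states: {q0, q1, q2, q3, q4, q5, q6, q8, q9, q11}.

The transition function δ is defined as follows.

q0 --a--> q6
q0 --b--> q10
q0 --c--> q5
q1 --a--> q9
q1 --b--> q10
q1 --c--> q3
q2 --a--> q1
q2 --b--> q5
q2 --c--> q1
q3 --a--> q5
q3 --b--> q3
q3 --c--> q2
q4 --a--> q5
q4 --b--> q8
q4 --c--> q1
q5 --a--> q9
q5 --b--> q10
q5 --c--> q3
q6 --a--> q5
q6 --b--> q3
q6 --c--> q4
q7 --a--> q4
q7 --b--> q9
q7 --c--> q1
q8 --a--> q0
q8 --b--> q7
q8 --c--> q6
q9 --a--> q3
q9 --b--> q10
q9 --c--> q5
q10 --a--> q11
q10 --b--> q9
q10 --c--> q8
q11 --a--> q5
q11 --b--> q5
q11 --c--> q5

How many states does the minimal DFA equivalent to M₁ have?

5

All states are reachable from the start state.
Start with accepting vs non-accepting: {q0,q1,q2,q3,q4,q5,q6,q8,q9,q11} | {q7,q10}.
On input b, block {q0,q1,q2,q3,q4,q5,q6,q8,q9,q11} splits into {q0,q1,q5,q8,q9} and {q2,q3,q4,q6,q11}.
Split {q0,q1,q5,q8,q9} by δ(·,a) → {q1,q5,q8} and {q0,q9}.
Refine {q2,q3,q4,q6,q11} on symbol b: members go to different blocks, giving {q2,q4,q11} and {q3,q6}.
Stable partition: {q1,q5,q8} | {q7,q10} | {q2,q4,q11} | {q0,q9} | {q3,q6} — 5 equivalence classes.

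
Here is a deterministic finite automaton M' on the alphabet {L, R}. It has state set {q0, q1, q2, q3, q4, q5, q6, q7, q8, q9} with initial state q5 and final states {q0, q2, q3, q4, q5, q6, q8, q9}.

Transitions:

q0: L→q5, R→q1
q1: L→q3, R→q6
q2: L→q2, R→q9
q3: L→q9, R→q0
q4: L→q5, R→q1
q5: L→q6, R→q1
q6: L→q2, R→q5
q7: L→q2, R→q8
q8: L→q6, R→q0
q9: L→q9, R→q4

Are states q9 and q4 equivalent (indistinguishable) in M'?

States {q7,q8} cannot be reached from the start state, so discard them.
Start with accepting vs non-accepting: {q0,q2,q3,q4,q5,q6,q9} | {q1}.
Refine {q0,q2,q3,q4,q5,q6,q9} on symbol R: members go to different blocks, giving {q2,q3,q6,q9} and {q0,q4,q5}.
On input R, block {q2,q3,q6,q9} splits into {q3,q6,q9} and {q2}.
Refine {q3,q6,q9} on symbol L: members go to different blocks, giving {q3,q9} and {q6}.
Refine {q0,q4,q5} on symbol L: members go to different blocks, giving {q0,q4} and {q5}.
Stable partition: {q3,q9} | {q1} | {q0,q4} | {q2} | {q6} | {q5} — 6 equivalence classes.
q9 and q4 end up in different blocks, so they are distinguishable. For instance, the string 'R' is accepted from only q9.

No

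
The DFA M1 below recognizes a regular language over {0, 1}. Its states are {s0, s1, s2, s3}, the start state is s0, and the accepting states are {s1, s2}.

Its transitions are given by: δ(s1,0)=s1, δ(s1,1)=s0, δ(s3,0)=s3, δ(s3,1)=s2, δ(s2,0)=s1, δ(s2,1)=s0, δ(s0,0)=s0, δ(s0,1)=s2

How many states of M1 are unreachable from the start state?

1

Starting at s0 and following transitions, the reachable set is {s0, s1, s2}. That leaves s3 unreachable — 1 in total.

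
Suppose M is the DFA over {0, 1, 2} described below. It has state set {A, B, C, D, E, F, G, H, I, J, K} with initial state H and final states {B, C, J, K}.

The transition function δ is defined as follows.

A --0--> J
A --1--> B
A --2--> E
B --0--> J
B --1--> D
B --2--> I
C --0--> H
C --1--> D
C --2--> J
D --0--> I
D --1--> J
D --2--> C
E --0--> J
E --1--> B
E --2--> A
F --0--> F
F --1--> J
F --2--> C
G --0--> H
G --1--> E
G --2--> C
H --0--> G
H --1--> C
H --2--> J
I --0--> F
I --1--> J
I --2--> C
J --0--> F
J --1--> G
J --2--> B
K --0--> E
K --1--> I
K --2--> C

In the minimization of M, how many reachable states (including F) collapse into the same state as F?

States {K} cannot be reached from the start state, so discard them.
Initial partition by acceptance: {B,C,J} | {A,D,E,F,G,H,I}.
On input 0, block {B,C,J} splits into {C,J} and {B}.
On input 2, block {C,J} splits into {C} and {J}.
Split {A,D,E,F,G,H,I} by δ(·,0) → {D,F,G,H,I} and {A,E}.
Refine {D,F,G,H,I} on symbol 1: members go to different blocks, giving {D,F,I} and {G} and {H}.
No further refinement is possible. Final partition (7 blocks): {C} | {D,F,I} | {B} | {J} | {A,E} | {G} | {H}.
State F belongs to the block {D,F,I}, which has 3 states.

3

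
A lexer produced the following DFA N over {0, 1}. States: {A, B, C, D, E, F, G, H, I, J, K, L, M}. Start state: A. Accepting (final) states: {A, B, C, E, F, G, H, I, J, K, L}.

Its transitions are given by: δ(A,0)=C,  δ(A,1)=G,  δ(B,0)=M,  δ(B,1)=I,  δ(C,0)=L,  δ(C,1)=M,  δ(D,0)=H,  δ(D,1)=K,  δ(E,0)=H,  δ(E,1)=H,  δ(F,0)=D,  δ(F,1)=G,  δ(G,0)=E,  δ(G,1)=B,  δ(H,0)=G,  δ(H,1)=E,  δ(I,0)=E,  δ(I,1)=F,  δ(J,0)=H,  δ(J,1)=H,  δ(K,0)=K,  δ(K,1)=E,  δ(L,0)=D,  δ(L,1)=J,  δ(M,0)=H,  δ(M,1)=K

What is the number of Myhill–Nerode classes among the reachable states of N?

9

Every state is reachable, so we keep all 13.
P0 = {A,B,C,E,F,G,H,I,J,K,L} | {D,M}.
On input 0, block {A,B,C,E,F,G,H,I,J,K,L} splits into {A,C,E,G,H,I,J,K} and {B,F,L}.
On input 0, block {A,C,E,G,H,I,J,K} splits into {A,E,G,H,I,J,K} and {C}.
On input 0, block {A,E,G,H,I,J,K} splits into {E,G,H,I,J,K} and {A}.
Refine {E,G,H,I,J,K} on symbol 1: members go to different blocks, giving {E,H,J,K} and {G,I}.
Refine {E,H,J,K} on symbol 0: members go to different blocks, giving {E,J,K} and {H}.
On input 0, block {E,J,K} splits into {E,J} and {K}.
Split {B,F,L} by δ(·,1) → {B,F} and {L}.
The partition is now stable with 9 blocks: {E,J} | {D,M} | {B,F} | {C} | {A} | {G,I} | {H} | {K} | {L}.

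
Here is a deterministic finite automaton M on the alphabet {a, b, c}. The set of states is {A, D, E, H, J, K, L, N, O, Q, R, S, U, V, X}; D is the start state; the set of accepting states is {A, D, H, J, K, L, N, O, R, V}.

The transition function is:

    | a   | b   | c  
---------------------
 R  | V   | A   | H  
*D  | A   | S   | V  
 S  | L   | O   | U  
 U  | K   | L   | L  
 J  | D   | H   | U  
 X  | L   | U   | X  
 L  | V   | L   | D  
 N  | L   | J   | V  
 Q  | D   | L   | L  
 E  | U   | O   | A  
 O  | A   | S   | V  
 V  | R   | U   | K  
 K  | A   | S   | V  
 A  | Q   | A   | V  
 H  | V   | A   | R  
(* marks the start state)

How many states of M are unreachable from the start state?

No path from D leads to E, J, N, X; the other 11 states are all reachable.

4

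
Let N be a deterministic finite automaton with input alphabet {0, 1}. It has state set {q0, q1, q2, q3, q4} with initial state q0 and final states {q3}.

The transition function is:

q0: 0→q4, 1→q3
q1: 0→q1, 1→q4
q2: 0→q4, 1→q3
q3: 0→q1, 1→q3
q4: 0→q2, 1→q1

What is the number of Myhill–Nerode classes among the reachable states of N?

4

Initial partition by acceptance: {q3} | {q0,q1,q2,q4}.
On input 1, block {q0,q1,q2,q4} splits into {q0,q2} and {q1,q4}.
Split {q1,q4} by δ(·,0) → {q1} and {q4}.
Stable partition: {q3} | {q0,q2} | {q1} | {q4} — 4 equivalence classes.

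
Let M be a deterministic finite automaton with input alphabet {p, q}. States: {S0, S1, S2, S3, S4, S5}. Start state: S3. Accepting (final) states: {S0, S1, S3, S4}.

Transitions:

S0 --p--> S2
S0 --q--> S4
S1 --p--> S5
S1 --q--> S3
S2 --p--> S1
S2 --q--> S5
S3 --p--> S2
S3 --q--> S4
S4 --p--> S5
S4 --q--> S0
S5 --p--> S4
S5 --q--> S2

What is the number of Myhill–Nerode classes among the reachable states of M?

2

Every state is reachable, so we keep all 6.
Start with accepting vs non-accepting: {S0,S1,S3,S4} | {S2,S5}.
Stable partition: {S0,S1,S3,S4} | {S2,S5} — 2 equivalence classes.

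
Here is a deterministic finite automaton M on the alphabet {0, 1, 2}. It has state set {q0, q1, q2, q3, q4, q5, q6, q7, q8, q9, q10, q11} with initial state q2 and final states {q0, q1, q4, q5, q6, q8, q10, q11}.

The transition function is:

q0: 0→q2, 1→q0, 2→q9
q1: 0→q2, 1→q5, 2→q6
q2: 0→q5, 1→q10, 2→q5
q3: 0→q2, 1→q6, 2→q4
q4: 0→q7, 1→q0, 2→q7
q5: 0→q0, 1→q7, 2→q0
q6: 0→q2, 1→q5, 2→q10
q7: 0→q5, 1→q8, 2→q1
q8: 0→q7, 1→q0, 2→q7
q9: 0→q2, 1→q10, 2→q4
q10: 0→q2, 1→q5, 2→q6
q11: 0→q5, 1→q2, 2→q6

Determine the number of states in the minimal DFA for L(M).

7

First remove the unreachable states {q3,q11}; 10 states remain.
Start with accepting vs non-accepting: {q0,q1,q4,q5,q6,q8,q10} | {q2,q7,q9}.
Split {q0,q1,q4,q5,q6,q8,q10} by δ(·,0) → {q0,q1,q4,q6,q8,q10} and {q5}.
Refine {q0,q1,q4,q6,q8,q10} on symbol 1: members go to different blocks, giving {q0,q4,q8} and {q1,q6,q10}.
On input 0, block {q2,q7,q9} splits into {q2,q7} and {q9}.
Refine {q0,q4,q8} on symbol 2: members go to different blocks, giving {q4,q8} and {q0}.
On input 1, block {q2,q7} splits into {q2} and {q7}.
No further refinement is possible. Final partition (7 blocks): {q4,q8} | {q2} | {q5} | {q1,q6,q10} | {q9} | {q0} | {q7}.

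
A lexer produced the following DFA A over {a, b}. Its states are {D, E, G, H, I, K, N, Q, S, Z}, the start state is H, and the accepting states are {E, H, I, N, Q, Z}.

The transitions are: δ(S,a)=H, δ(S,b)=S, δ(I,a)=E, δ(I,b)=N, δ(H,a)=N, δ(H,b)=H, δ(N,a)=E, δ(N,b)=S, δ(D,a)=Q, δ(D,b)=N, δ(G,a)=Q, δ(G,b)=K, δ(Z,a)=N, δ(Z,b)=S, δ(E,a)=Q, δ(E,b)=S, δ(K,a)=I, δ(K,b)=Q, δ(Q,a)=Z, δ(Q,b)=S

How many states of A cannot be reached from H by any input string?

No path from H leads to D, G, I, K; the other 6 states are all reachable.

4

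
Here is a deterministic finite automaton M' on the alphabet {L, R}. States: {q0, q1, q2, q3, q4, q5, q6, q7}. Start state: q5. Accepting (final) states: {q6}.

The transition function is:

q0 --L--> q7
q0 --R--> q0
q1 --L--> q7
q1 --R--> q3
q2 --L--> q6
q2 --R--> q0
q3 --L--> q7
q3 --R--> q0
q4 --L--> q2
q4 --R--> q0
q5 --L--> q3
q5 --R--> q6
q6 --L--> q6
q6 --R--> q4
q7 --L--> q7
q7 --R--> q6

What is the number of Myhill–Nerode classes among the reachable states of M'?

6

First remove the unreachable states {q1}; 7 states remain.
P0 = {q6} | {q0,q2,q3,q4,q5,q7}.
On input L, block {q0,q2,q3,q4,q5,q7} splits into {q0,q3,q4,q5,q7} and {q2}.
Refine {q0,q3,q4,q5,q7} on symbol L: members go to different blocks, giving {q0,q3,q5,q7} and {q4}.
On input R, block {q0,q3,q5,q7} splits into {q0,q3} and {q5,q7}.
On input L, block {q5,q7} splits into {q5} and {q7}.
No further refinement is possible. Final partition (6 blocks): {q6} | {q0,q3} | {q2} | {q4} | {q5} | {q7}.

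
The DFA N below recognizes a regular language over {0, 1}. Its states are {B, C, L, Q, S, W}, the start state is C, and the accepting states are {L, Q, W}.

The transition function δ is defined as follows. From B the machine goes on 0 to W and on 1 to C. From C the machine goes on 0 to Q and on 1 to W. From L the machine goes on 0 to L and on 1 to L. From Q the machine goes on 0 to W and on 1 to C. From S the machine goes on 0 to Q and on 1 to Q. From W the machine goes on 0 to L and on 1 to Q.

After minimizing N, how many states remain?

4

First remove the unreachable states {B,S}; 4 states remain.
P0 = {L,Q,W} | {C}.
Split {L,Q,W} by δ(·,1) → {L,W} and {Q}.
Refine {L,W} on symbol 1: members go to different blocks, giving {L} and {W}.
No further refinement is possible. Final partition (4 blocks): {L} | {C} | {Q} | {W}.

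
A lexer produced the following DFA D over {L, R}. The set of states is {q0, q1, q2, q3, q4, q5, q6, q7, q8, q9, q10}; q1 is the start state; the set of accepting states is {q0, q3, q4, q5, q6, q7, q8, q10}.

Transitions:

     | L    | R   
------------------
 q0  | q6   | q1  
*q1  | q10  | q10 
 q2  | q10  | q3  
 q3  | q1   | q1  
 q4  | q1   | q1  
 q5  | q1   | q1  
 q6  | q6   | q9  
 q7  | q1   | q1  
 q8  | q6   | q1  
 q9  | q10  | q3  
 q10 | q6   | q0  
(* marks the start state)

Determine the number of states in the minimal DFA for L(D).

6

Reachable states from the start: {q0,q1,q3,q6,q9,q10}. Unreachable: {q2,q4,q5,q7,q8} — drop them.
Initial partition by acceptance: {q0,q3,q6,q10} | {q1,q9}.
Refine {q0,q3,q6,q10} on symbol L: members go to different blocks, giving {q0,q6,q10} and {q3}.
On input R, block {q0,q6,q10} splits into {q0,q6} and {q10}.
Split {q1,q9} by δ(·,R) → {q1} and {q9}.
Split {q0,q6} by δ(·,R) → {q0} and {q6}.
Stable partition: {q0} | {q1} | {q3} | {q10} | {q9} | {q6} — 6 equivalence classes.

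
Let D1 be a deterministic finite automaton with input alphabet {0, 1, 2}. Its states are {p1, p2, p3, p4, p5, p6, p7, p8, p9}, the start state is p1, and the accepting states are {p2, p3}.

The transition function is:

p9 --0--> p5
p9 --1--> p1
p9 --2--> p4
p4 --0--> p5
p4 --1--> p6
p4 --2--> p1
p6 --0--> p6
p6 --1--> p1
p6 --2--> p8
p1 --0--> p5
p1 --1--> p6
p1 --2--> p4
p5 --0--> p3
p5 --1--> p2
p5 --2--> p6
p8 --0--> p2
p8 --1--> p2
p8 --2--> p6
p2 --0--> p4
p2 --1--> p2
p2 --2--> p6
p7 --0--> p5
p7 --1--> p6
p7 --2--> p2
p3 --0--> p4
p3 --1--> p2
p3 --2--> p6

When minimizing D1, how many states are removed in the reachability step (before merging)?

2

BFS from p1 reaches {p1, p2, p3, p4, p5, p6, p8}; the 2 state(s) p7, p9 are never visited.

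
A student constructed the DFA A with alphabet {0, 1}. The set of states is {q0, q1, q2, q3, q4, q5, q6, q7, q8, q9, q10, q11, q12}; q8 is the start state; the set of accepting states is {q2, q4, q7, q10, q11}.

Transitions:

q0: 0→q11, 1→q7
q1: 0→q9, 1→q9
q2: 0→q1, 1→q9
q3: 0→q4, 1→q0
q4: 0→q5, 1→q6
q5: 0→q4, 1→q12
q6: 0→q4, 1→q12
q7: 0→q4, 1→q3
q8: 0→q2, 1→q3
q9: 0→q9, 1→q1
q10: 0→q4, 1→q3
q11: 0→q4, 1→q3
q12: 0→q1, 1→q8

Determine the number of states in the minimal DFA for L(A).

9

First remove the unreachable states {q10}; 12 states remain.
Initial partition by acceptance: {q2,q4,q7,q11} | {q0,q1,q3,q5,q6,q8,q9,q12}.
Split {q2,q4,q7,q11} by δ(·,0) → {q2,q4} and {q7,q11}.
Split {q0,q1,q3,q5,q6,q8,q9,q12} by δ(·,0) → {q3,q5,q6,q8} and {q1,q9,q12} and {q0}.
On input 0, block {q2,q4} splits into {q2} and {q4}.
On input 0, block {q3,q5,q6,q8} splits into {q3,q5,q6} and {q8}.
Split {q3,q5,q6} by δ(·,1) → {q5,q6} and {q3}.
Split {q1,q9,q12} by δ(·,1) → {q1,q9} and {q12}.
Stable partition: {q2} | {q5,q6} | {q7,q11} | {q1,q9} | {q0} | {q4} | {q8} | {q3} | {q12} — 9 equivalence classes.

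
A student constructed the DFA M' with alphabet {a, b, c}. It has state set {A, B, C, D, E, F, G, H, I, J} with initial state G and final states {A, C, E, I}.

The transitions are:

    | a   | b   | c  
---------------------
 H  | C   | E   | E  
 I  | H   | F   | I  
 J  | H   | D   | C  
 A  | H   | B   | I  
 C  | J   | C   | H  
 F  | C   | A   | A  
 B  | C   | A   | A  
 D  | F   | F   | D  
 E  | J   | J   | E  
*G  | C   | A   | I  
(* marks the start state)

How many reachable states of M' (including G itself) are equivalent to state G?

3

All states are reachable from the start state.
Start with accepting vs non-accepting: {A,C,E,I} | {B,D,F,G,H,J}.
Refine {A,C,E,I} on symbol b: members go to different blocks, giving {A,E,I} and {C}.
Split {B,D,F,G,H,J} by δ(·,a) → {B,F,G,H} and {D,J}.
On input a, block {A,E,I} splits into {A,I} and {E}.
On input b, block {B,F,G,H} splits into {B,F,G} and {H}.
Split {D,J} by δ(·,a) → {D} and {J}.
Stable partition: {A,I} | {B,F,G} | {C} | {D} | {E} | {H} | {J} — 7 equivalence classes.
The equivalence class containing G is {B,F,G}, of size 3.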